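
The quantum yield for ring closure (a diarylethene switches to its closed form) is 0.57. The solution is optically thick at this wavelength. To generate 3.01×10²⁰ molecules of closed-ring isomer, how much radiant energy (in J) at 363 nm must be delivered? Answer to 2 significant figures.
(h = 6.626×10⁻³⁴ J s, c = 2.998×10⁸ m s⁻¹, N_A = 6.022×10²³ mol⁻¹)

290 J

Product: 3.01×10²⁰ / 6.022×10²³ = 4.998×10⁻⁴ mol.
Photons that must be absorbed: 4.998×10⁻⁴ / 0.57 = 8.768×10⁻⁴ mol.
Photon energy: hc/λ = 5.472×10⁻¹⁹ J; per mole, 3.295×10⁵ J mol⁻¹.
Energy required: 8.768×10⁻⁴ × 3.295×10⁵ = 290 J.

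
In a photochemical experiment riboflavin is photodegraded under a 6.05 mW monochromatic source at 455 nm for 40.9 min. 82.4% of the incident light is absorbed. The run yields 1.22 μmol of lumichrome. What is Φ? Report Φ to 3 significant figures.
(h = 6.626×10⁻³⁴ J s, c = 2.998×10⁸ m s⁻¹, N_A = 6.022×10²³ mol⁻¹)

Φ = 0.0262

Product: 1.22 μmol = 1.22×10⁻⁶ mol.
Photon energy at 455 nm: hc/λ = (6.626×10⁻³⁴)(2.998×10⁸)/(455×10⁻⁹) = 4.366×10⁻¹⁹ J.
Energy delivered: (6.05 mW)(2454 s) = 14.85 J.
Photons incident: 14.85 / 4.366×10⁻¹⁹ = 3.401×10¹⁹, i.e. 3.401×10¹⁹/6.022×10²³ = 5.648×10⁻⁵ mol.
Photons absorbed: 0.824 × 5.648×10⁻⁵ = 4.654×10⁻⁵ mol.
Φ = 1.22×10⁻⁶ mol / 4.654×10⁻⁵ mol photons = 0.0262.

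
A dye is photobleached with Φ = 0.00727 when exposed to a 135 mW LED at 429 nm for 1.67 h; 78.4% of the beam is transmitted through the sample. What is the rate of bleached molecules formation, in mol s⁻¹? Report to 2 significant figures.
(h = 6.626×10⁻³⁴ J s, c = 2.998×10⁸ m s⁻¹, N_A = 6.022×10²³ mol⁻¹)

7.6×10⁻¹⁰ mol s⁻¹

Photon energy at 429 nm: hc/λ = (6.626×10⁻³⁴)(2.998×10⁸)/(429×10⁻⁹) = 4.630×10⁻¹⁹ J.
Energy delivered: (135 mW)(6012 s) = 811.6 J.
Photons incident: 811.6 / 4.630×10⁻¹⁹ = 1.753×10²¹, i.e. 1.753×10²¹/6.022×10²³ = 0.002911 mol.
Fraction absorbed: 1 − 78.4/100 = 0.2160.
Photons absorbed: 0.2160 × 0.002911 = 6.288×10⁻⁴ mol.
Product formed: 0.00727 × 6.288×10⁻⁴ = 4.571×10⁻⁶ mol.
Rate: 4.571×10⁻⁶ / 6012 s = 7.6×10⁻¹⁰ mol s⁻¹.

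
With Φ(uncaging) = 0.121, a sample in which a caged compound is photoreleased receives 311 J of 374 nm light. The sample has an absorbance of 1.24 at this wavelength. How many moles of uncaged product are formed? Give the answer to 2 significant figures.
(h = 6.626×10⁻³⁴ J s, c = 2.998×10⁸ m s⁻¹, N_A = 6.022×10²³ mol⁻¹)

1.1×10⁻⁴ mol

Photon energy at 374 nm: hc/λ = (6.626×10⁻³⁴)(2.998×10⁸)/(374×10⁻⁹) = 5.311×10⁻¹⁹ J.
Photons incident: 311 / 5.311×10⁻¹⁹ = 5.856×10²⁰, i.e. 5.856×10²⁰/6.022×10²³ = 9.724×10⁻⁴ mol.
Fraction absorbed: 1 − 10^(−1.24) = 0.9425.
Photons absorbed: 0.9425 × 9.724×10⁻⁴ = 9.165×10⁻⁴ mol.
Product: Φ × n_abs = 0.121 × 9.165×10⁻⁴ = 1.109×10⁻⁴ mol.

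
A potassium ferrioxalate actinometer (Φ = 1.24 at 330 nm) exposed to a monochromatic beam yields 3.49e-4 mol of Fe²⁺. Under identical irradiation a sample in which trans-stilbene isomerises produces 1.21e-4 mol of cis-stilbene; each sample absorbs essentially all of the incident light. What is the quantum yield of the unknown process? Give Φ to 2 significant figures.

Φ = 0.43

Photons absorbed by the actinometer: 3.49e-4 / 1.24 = 2.815e-4 mol.
Φ(unknown) = 1.21e-4 / 2.815e-4 = 0.43.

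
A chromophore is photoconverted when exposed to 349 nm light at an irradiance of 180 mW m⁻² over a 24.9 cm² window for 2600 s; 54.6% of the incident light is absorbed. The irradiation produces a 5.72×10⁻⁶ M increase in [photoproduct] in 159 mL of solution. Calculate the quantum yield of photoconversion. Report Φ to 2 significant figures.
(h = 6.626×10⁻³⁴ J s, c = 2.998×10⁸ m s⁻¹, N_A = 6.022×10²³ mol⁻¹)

Product: (5.72×10⁻⁶ M)(0.159 L) = 9.095×10⁻⁷ mol.
Photon energy at 349 nm: hc/λ = (6.626×10⁻³⁴)(2.998×10⁸)/(349×10⁻⁹) = 5.692×10⁻¹⁹ J.
Energy delivered: (180 mW m⁻²)(24.9×10⁻⁴ m²)(2600 s) = 1.165 J.
Photons incident: 1.165 / 5.692×10⁻¹⁹ = 2.047×10¹⁸, i.e. 2.047×10¹⁸/6.022×10²³ = 3.399×10⁻⁶ mol.
Photons absorbed: 0.546 × 3.399×10⁻⁶ = 1.856×10⁻⁶ mol.
Φ = 9.095×10⁻⁷ mol / 1.856×10⁻⁶ mol photons = 0.49.

Φ = 0.49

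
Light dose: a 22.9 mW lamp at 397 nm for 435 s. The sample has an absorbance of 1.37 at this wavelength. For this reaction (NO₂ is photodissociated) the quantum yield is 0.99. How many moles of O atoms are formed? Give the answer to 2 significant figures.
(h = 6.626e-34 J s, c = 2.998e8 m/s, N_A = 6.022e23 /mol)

Photon energy at 397 nm: hc/λ = (6.626e-34)(2.998e8)/(397e-9) = 5.004e-19 J.
Energy delivered: (22.9 mW)(435 s) = 9.962 J.
Photons incident: 9.962 / 5.004e-19 = 1.991e19, i.e. 1.991e19/6.022e23 = 3.306e-5 mol.
Fraction absorbed: 1 − 10^(−1.37) = 0.9573.
Photons absorbed: 0.9573 × 3.306e-5 = 3.165e-5 mol.
Product: Φ × n_abs = 0.99 × 3.165e-5 = 3.133e-5 mol.

3.1e-5 mol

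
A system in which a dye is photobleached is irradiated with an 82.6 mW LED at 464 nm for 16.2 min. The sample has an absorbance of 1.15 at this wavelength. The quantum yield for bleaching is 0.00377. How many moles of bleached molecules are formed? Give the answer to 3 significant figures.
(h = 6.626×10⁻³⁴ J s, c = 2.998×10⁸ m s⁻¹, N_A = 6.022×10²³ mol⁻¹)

Photon energy at 464 nm: hc/λ = (6.626×10⁻³⁴)(2.998×10⁸)/(464×10⁻⁹) = 4.281×10⁻¹⁹ J.
Energy delivered: (82.6 mW)(972 s) = 80.29 J.
Photons incident: 80.29 / 4.281×10⁻¹⁹ = 1.875×10²⁰, i.e. 1.875×10²⁰/6.022×10²³ = 3.114×10⁻⁴ mol.
Fraction absorbed: 1 − 10^(−1.15) = 0.9292.
Photons absorbed: 0.9292 × 3.114×10⁻⁴ = 2.894×10⁻⁴ mol.
Product: Φ × n_abs = 0.00377 × 2.894×10⁻⁴ = 1.091×10⁻⁶ mol.

1.09×10⁻⁶ mol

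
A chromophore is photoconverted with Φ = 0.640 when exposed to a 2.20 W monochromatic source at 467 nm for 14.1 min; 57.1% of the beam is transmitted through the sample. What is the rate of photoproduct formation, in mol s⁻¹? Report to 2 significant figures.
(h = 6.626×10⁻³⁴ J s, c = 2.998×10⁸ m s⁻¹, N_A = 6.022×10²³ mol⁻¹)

Photon energy at 467 nm: hc/λ = (6.626×10⁻³⁴)(2.998×10⁸)/(467×10⁻⁹) = 4.254×10⁻¹⁹ J.
Energy delivered: (2.20 W)(846 s) = 1861 J.
Photons incident: 1861 / 4.254×10⁻¹⁹ = 4.375×10²¹, i.e. 4.375×10²¹/6.022×10²³ = 0.007265 mol.
Fraction absorbed: 1 − 57.1/100 = 0.4290.
Photons absorbed: 0.4290 × 0.007265 = 0.003117 mol.
Product formed: 0.640 × 0.003117 = 0.001995 mol.
Rate: 0.001995 / 846 s = 2.4×10⁻⁶ mol s⁻¹.

2.4×10⁻⁶ mol s⁻¹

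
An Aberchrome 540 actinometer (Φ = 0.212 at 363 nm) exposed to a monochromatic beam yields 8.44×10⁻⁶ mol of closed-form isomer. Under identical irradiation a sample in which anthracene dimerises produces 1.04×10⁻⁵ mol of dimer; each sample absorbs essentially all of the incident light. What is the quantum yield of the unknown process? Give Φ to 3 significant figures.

Photons absorbed by the actinometer: 8.44×10⁻⁶ / 0.212 = 3.981×10⁻⁵ mol.
Φ(unknown) = 1.04×10⁻⁵ / 3.981×10⁻⁵ = 0.261.

Φ = 0.261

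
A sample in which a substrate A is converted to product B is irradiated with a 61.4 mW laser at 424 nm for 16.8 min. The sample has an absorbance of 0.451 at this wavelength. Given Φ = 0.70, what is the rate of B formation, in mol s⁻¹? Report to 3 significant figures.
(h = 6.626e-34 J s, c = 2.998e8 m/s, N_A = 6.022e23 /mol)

9.84e-8 mol s⁻¹

Photon energy at 424 nm: hc/λ = (6.626e-34)(2.998e8)/(424e-9) = 4.685e-19 J.
Energy delivered: (61.4 mW)(1008 s) = 61.89 J.
Photons incident: 61.89 / 4.685e-19 = 1.321e20, i.e. 1.321e20/6.022e23 = 2.194e-4 mol.
Fraction absorbed: 1 − 10^(−0.451) = 0.6460.
Photons absorbed: 0.6460 × 2.194e-4 = 1.417e-4 mol.
Product formed: 0.70 × 1.417e-4 = 9.919e-5 mol.
Rate: 9.919e-5 / 1008 s = 9.84e-8 mol s⁻¹.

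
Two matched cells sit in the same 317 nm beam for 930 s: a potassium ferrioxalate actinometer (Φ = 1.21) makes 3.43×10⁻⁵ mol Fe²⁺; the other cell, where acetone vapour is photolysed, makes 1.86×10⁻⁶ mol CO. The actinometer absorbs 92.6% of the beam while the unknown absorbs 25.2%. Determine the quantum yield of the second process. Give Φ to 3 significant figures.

Φ = 0.241

Photons absorbed by the actinometer: 3.43×10⁻⁵ / 1.21 = 2.835×10⁻⁵ mol.
Incident flux: 2.835×10⁻⁵ / 0.926 = 3.062×10⁻⁵ einstein.
Absorbed by unknown: 0.252 × 3.062×10⁻⁵ = 7.716×10⁻⁶ mol.
Φ(unknown) = 1.86×10⁻⁶ / 7.716×10⁻⁶ = 0.241.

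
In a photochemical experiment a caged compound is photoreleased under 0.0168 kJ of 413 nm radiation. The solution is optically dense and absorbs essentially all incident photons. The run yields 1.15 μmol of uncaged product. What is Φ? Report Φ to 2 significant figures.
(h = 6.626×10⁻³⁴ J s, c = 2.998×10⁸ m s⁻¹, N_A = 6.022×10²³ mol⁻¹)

Product: 1.15 μmol = 1.15×10⁻⁶ mol.
Photon energy at 413 nm: hc/λ = (6.626×10⁻³⁴)(2.998×10⁸)/(413×10⁻⁹) = 4.810×10⁻¹⁹ J.
Incident energy: 0.0168 kJ = 16.8 J.
Photons incident: 16.8 / 4.810×10⁻¹⁹ = 3.493×10¹⁹, i.e. 3.493×10¹⁹/6.022×10²³ = 5.800×10⁻⁵ mol.
Φ = 1.15×10⁻⁶ mol / 5.800×10⁻⁵ mol photons = 0.020.

Φ = 0.020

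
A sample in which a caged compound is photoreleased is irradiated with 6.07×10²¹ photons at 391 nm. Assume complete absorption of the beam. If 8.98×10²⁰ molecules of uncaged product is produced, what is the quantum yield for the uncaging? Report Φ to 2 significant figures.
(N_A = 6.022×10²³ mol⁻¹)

Product: 8.98×10²⁰ / 6.022×10²³ = 0.001491 mol.
Moles of photons: 6.07×10²¹ / 6.022×10²³ = 0.01008 mol.
Φ = 0.001491 mol / 0.01008 mol photons = 0.15.

Φ = 0.15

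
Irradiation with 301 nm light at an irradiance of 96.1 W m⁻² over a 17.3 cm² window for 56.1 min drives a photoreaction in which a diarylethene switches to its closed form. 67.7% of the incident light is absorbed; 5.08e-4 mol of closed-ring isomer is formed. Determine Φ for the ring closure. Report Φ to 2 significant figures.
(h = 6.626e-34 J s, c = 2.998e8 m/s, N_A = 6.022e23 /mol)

Φ = 0.53

Photon energy at 301 nm: hc/λ = (6.626e-34)(2.998e8)/(301e-9) = 6.600e-19 J.
Energy delivered: (96.1 W m⁻²)(17.3e-4 m²)(3366 s) = 559.6 J.
Photons incident: 559.6 / 6.600e-19 = 8.479e20, i.e. 8.479e20/6.022e23 = 0.001408 mol.
Photons absorbed: 0.677 × 0.001408 = 9.532e-4 mol.
Φ = 5.08e-4 mol / 9.532e-4 mol photons = 0.53.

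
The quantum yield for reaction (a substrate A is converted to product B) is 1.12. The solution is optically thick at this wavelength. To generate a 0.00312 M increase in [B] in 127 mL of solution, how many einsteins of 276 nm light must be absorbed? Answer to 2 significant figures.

3.5×10⁻⁴ einstein

Product: (0.00312 M)(0.127 L) = 3.962×10⁻⁴ mol.
Photons that must be absorbed: 3.962×10⁻⁴ / 1.12 = 3.537×10⁻⁴ mol.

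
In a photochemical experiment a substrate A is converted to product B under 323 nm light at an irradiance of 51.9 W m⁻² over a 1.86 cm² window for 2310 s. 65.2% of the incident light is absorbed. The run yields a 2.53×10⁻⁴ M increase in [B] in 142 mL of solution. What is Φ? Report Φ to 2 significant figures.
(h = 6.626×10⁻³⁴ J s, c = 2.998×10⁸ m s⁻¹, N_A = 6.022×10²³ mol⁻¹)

Φ = 0.92

Product: (2.53×10⁻⁴ M)(0.142 L) = 3.593×10⁻⁵ mol.
Photon energy at 323 nm: hc/λ = (6.626×10⁻³⁴)(2.998×10⁸)/(323×10⁻⁹) = 6.150×10⁻¹⁹ J.
Energy delivered: (51.9 W m⁻²)(1.86×10⁻⁴ m²)(2310 s) = 22.30 J.
Photons incident: 22.30 / 6.150×10⁻¹⁹ = 3.626×10¹⁹, i.e. 3.626×10¹⁹/6.022×10²³ = 6.021×10⁻⁵ mol.
Photons absorbed: 0.652 × 6.021×10⁻⁵ = 3.926×10⁻⁵ mol.
Φ = 3.593×10⁻⁵ mol / 3.926×10⁻⁵ mol photons = 0.92.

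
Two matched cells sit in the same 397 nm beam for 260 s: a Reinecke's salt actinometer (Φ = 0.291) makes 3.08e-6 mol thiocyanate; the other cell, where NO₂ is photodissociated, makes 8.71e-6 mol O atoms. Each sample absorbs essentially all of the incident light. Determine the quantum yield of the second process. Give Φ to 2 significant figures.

Photons absorbed by the actinometer: 3.08e-6 / 0.291 = 1.058e-5 mol.
Φ(unknown) = 8.71e-6 / 1.058e-5 = 0.82.

Φ = 0.82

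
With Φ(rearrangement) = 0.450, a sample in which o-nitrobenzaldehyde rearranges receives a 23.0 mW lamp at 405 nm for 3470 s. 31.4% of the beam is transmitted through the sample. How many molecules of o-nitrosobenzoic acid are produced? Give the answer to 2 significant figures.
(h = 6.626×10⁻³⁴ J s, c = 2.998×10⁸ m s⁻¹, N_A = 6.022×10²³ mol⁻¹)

Photon energy at 405 nm: hc/λ = (6.626×10⁻³⁴)(2.998×10⁸)/(405×10⁻⁹) = 4.905×10⁻¹⁹ J.
Energy delivered: (23.0 mW)(3470 s) = 79.81 J.
Photons incident: 79.81 / 4.905×10⁻¹⁹ = 1.627×10²⁰, i.e. 1.627×10²⁰/6.022×10²³ = 2.702×10⁻⁴ mol.
Fraction absorbed: 1 − 31.4/100 = 0.6860.
Photons absorbed: 0.6860 × 2.702×10⁻⁴ = 1.854×10⁻⁴ mol.
Product: Φ × n_abs = 0.450 × 1.854×10⁻⁴ = 8.343×10⁻⁵ mol.
As a count: 8.343×10⁻⁵ × 6.022×10²³ = 5.0×10¹⁹.

5.0×10¹⁹ molecules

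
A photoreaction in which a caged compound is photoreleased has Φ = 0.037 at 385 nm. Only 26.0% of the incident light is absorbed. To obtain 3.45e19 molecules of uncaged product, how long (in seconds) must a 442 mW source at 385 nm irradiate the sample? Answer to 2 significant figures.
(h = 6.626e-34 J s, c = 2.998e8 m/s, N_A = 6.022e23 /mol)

Product: 3.45e19 / 6.022e23 = 5.729e-5 mol.
Photons that must be absorbed: 5.729e-5 / 0.037 = 0.001548 mol.
Incident photons needed: 0.001548 / 0.260 = 0.005954 mol.
Photon energy: hc/λ = 5.160e-19 J; per mole, 3.107e5 J mol⁻¹.
Energy required: 0.005954 × 3.107e5 = 1850 J.
Time: 1850 J / 0.442 W = 4200 s.

t ≈ 4200 s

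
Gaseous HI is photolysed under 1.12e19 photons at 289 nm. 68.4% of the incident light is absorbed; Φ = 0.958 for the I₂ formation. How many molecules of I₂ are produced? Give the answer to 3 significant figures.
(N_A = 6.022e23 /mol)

7.34e18 molecules

Moles of photons: 1.12e19 / 6.022e23 = 1.860e-5 mol.
Photons absorbed: 0.684 × 1.860e-5 = 1.272e-5 mol.
Product: Φ × n_abs = 0.958 × 1.272e-5 = 1.219e-5 mol.
As a count: 1.219e-5 × 6.022e23 = 7.34e18.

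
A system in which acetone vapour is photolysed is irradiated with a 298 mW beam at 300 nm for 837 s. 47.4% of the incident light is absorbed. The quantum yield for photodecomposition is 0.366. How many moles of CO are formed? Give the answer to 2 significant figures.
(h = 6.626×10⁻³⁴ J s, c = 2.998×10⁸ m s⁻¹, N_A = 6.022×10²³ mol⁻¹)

1.1×10⁻⁴ mol

Photon energy at 300 nm: hc/λ = (6.626×10⁻³⁴)(2.998×10⁸)/(300×10⁻⁹) = 6.622×10⁻¹⁹ J.
Energy delivered: (298 mW)(837 s) = 249.4 J.
Photons incident: 249.4 / 6.622×10⁻¹⁹ = 3.766×10²⁰, i.e. 3.766×10²⁰/6.022×10²³ = 6.254×10⁻⁴ mol.
Photons absorbed: 0.474 × 6.254×10⁻⁴ = 2.964×10⁻⁴ mol.
Product: Φ × n_abs = 0.366 × 2.964×10⁻⁴ = 1.085×10⁻⁴ mol.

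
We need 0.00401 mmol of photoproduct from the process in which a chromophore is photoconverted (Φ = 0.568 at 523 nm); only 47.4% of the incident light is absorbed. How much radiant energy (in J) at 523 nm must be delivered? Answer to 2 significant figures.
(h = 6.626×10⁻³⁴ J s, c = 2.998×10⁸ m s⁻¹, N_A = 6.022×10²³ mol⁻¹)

Product: 0.00401 mmol = 4.01×10⁻⁶ mol.
Photons that must be absorbed: 4.01×10⁻⁶ / 0.568 = 7.060×10⁻⁶ mol.
Incident photons needed: 7.060×10⁻⁶ / 0.474 = 1.489×10⁻⁵ mol.
Photon energy: hc/λ = 3.798×10⁻¹⁹ J; per mole, 2.287×10⁵ J mol⁻¹.
Energy required: 1.489×10⁻⁵ × 2.287×10⁵ = 3.4 J.

3.4 J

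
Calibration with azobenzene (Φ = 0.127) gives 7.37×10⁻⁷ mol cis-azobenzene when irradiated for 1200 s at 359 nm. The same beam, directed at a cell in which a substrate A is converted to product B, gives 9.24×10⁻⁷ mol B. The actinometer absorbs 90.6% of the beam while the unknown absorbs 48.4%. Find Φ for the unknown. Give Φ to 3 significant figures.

Φ = 0.298

Photons absorbed by the actinometer: 7.37×10⁻⁷ / 0.127 = 5.803×10⁻⁶ mol.
Incident flux: 5.803×10⁻⁶ / 0.906 = 6.405×10⁻⁶ einstein.
Absorbed by unknown: 0.484 × 6.405×10⁻⁶ = 3.100×10⁻⁶ mol.
Φ(unknown) = 9.24×10⁻⁷ / 3.100×10⁻⁶ = 0.298.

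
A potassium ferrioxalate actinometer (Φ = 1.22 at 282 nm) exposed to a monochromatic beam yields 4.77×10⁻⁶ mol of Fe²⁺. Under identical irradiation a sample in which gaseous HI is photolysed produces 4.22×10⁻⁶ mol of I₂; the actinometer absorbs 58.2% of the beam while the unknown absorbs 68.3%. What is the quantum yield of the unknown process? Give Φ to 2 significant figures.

Φ = 0.92

Photons absorbed by the actinometer: 4.77×10⁻⁶ / 1.22 = 3.910×10⁻⁶ mol.
Incident flux: 3.910×10⁻⁶ / 0.582 = 6.718×10⁻⁶ einstein.
Absorbed by unknown: 0.683 × 6.718×10⁻⁶ = 4.588×10⁻⁶ mol.
Φ(unknown) = 4.22×10⁻⁶ / 4.588×10⁻⁶ = 0.92.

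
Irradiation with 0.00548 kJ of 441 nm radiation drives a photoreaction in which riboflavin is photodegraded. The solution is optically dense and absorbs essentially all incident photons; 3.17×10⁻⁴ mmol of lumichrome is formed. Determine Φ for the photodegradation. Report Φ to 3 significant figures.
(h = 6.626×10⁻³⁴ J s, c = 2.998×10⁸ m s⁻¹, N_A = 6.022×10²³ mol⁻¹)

Product: 3.17×10⁻⁴ mmol = 3.17×10⁻⁷ mol.
Photon energy at 441 nm: hc/λ = (6.626×10⁻³⁴)(2.998×10⁸)/(441×10⁻⁹) = 4.504×10⁻¹⁹ J.
Incident energy: 0.00548 kJ = 5.48 J.
Photons incident: 5.48 / 4.504×10⁻¹⁹ = 1.217×10¹⁹, i.e. 1.217×10¹⁹/6.022×10²³ = 2.021×10⁻⁵ mol.
Φ = 3.17×10⁻⁷ mol / 2.021×10⁻⁵ mol photons = 0.0157.

Φ = 0.0157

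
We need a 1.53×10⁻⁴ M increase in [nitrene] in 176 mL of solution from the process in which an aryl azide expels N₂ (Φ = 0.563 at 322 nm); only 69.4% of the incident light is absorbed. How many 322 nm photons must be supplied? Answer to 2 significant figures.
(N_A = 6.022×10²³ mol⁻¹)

4.2×10¹⁹ photons

Product: (1.53×10⁻⁴ M)(0.176 L) = 2.693×10⁻⁵ mol.
Photons that must be absorbed: 2.693×10⁻⁵ / 0.563 = 4.783×10⁻⁵ mol.
Incident photons needed: 4.783×10⁻⁵ / 0.694 = 6.892×10⁻⁵ mol.
Photon count: 6.892×10⁻⁵ × 6.022×10²³ = 4.2×10¹⁹.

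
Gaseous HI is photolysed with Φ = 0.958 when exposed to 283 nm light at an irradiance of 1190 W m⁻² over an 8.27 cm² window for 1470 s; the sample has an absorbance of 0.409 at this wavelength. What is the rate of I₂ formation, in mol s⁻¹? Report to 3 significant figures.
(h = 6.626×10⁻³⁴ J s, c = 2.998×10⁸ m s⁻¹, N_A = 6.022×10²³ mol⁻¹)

Photon energy at 283 nm: hc/λ = (6.626×10⁻³⁴)(2.998×10⁸)/(283×10⁻⁹) = 7.019×10⁻¹⁹ J.
Energy delivered: (1190 W m⁻²)(8.27×10⁻⁴ m²)(1470 s) = 1447 J.
Photons incident: 1447 / 7.019×10⁻¹⁹ = 2.062×10²¹, i.e. 2.062×10²¹/6.022×10²³ = 0.003424 mol.
Fraction absorbed: 1 − 10^(−0.409) = 0.6101.
Photons absorbed: 0.6101 × 0.003424 = 0.002089 mol.
Product formed: 0.958 × 0.002089 = 0.002001 mol.
Rate: 0.002001 / 1470 s = 1.36×10⁻⁶ mol s⁻¹.

1.36×10⁻⁶ mol s⁻¹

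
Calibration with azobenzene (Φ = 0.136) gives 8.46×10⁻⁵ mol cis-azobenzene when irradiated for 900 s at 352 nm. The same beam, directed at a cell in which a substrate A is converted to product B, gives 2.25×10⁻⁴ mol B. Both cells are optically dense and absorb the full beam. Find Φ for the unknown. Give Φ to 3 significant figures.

Φ = 0.362

Photons absorbed by the actinometer: 8.46×10⁻⁵ / 0.136 = 6.221×10⁻⁴ mol.
Φ(unknown) = 2.25×10⁻⁴ / 6.221×10⁻⁴ = 0.362.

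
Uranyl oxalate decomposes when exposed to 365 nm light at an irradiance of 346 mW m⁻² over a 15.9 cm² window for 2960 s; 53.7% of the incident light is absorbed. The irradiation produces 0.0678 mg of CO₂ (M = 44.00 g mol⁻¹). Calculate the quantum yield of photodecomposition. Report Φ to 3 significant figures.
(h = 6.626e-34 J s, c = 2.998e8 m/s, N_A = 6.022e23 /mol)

Product: 0.0678 mg / 44.00 g mol⁻¹ = 1.541e-6 mol.
Photon energy at 365 nm: hc/λ = (6.626e-34)(2.998e8)/(365e-9) = 5.442e-19 J.
Energy delivered: (346 mW m⁻²)(15.9e-4 m²)(2960 s) = 1.628 J.
Photons incident: 1.628 / 5.442e-19 = 2.992e18, i.e. 2.992e18/6.022e23 = 4.968e-6 mol.
Photons absorbed: 0.537 × 4.968e-6 = 2.668e-6 mol.
Φ = 1.541e-6 mol / 2.668e-6 mol photons = 0.578.

Φ = 0.578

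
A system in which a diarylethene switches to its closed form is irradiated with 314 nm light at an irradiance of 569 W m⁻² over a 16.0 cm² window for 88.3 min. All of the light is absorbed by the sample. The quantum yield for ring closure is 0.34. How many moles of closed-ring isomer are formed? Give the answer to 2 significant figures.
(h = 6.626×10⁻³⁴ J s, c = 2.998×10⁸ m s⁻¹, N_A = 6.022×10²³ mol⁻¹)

Photon energy at 314 nm: hc/λ = (6.626×10⁻³⁴)(2.998×10⁸)/(314×10⁻⁹) = 6.326×10⁻¹⁹ J.
Energy delivered: (569 W m⁻²)(16.0×10⁻⁴ m²)(5298 s) = 4823 J.
Photons incident: 4823 / 6.326×10⁻¹⁹ = 7.624×10²¹, i.e. 7.624×10²¹/6.022×10²³ = 0.01266 mol.
Product: Φ × n_abs = 0.34 × 0.01266 = 0.004304 mol.

0.0043 mol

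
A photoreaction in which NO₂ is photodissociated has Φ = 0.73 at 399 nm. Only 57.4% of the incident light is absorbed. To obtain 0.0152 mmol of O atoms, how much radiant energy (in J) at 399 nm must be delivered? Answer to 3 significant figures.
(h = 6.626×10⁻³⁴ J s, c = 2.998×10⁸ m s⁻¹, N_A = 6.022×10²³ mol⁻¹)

Product: 0.0152 mmol = 1.52×10⁻⁵ mol.
Photons that must be absorbed: 1.52×10⁻⁵ / 0.73 = 2.082×10⁻⁵ mol.
Incident photons needed: 2.082×10⁻⁵ / 0.574 = 3.627×10⁻⁵ mol.
Photon energy: hc/λ = 4.979×10⁻¹⁹ J; per mole, 2.998×10⁵ J mol⁻¹.
Energy required: 3.627×10⁻⁵ × 2.998×10⁵ = 10.9 J.

10.9 J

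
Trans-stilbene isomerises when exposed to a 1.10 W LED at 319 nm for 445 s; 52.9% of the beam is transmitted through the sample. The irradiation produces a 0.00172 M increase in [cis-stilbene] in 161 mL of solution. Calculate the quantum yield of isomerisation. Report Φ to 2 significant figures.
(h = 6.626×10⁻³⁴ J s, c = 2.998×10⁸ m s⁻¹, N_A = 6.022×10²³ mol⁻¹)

Φ = 0.45

Product: (0.00172 M)(0.161 L) = 2.769×10⁻⁴ mol.
Photon energy at 319 nm: hc/λ = (6.626×10⁻³⁴)(2.998×10⁸)/(319×10⁻⁹) = 6.227×10⁻¹⁹ J.
Energy delivered: (1.10 W)(445 s) = 489.5 J.
Photons incident: 489.5 / 6.227×10⁻¹⁹ = 7.861×10²⁰, i.e. 7.861×10²⁰/6.022×10²³ = 0.001305 mol.
Fraction absorbed: 1 − 52.9/100 = 0.4710.
Photons absorbed: 0.4710 × 0.001305 = 6.147×10⁻⁴ mol.
Φ = 2.769×10⁻⁴ mol / 6.147×10⁻⁴ mol photons = 0.45.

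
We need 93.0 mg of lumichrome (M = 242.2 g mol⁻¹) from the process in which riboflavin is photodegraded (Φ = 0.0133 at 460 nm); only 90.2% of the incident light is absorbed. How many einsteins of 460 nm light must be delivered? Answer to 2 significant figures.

0.032 einstein

Product: 93.0 mg / 242.2 g mol⁻¹ = 3.840e-4 mol.
Photons that must be absorbed: 3.840e-4 / 0.0133 = 0.02887 mol.
Incident photons needed: 0.02887 / 0.902 = 0.03201 mol.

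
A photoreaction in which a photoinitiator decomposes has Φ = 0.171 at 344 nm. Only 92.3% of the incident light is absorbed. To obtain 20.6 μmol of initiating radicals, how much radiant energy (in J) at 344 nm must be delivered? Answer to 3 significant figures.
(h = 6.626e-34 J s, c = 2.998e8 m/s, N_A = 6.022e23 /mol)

Product: 20.6 μmol = 2.06e-5 mol.
Photons that must be absorbed: 2.06e-5 / 0.171 = 1.205e-4 mol.
Incident photons needed: 1.205e-4 / 0.923 = 1.306e-4 mol.
Photon energy: hc/λ = 5.775e-19 J; per mole, 3.478e5 J mol⁻¹.
Energy required: 1.306e-4 × 3.478e5 = 45.4 J.

45.4 J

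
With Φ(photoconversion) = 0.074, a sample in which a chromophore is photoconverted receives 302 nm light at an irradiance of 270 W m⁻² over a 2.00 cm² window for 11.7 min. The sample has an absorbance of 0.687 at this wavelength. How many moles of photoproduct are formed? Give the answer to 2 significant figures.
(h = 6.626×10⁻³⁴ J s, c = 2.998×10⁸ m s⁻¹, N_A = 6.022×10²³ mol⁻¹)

Photon energy at 302 nm: hc/λ = (6.626×10⁻³⁴)(2.998×10⁸)/(302×10⁻⁹) = 6.578×10⁻¹⁹ J.
Energy delivered: (270 W m⁻²)(2.00×10⁻⁴ m²)(702 s) = 37.91 J.
Photons incident: 37.91 / 6.578×10⁻¹⁹ = 5.763×10¹⁹, i.e. 5.763×10¹⁹/6.022×10²³ = 9.570×10⁻⁵ mol.
Fraction absorbed: 1 − 10^(−0.687) = 0.7944.
Photons absorbed: 0.7944 × 9.570×10⁻⁵ = 7.602×10⁻⁵ mol.
Product: Φ × n_abs = 0.074 × 7.602×10⁻⁵ = 5.625×10⁻⁶ mol.

5.6×10⁻⁶ mol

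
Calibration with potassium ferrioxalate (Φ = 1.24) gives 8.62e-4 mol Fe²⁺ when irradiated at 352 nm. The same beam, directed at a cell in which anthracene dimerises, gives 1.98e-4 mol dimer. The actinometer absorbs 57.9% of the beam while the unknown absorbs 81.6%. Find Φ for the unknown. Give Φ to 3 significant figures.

Φ = 0.202

Photons absorbed by the actinometer: 8.62e-4 / 1.24 = 6.952e-4 mol.
Incident flux: 6.952e-4 / 0.579 = 0.001201 einstein.
Absorbed by unknown: 0.816 × 0.001201 = 9.800e-4 mol.
Φ(unknown) = 1.98e-4 / 9.800e-4 = 0.202.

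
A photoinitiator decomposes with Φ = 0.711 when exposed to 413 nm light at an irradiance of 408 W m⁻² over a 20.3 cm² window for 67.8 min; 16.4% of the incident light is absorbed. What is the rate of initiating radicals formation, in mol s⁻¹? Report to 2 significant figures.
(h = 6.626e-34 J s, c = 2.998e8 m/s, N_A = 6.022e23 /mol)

3.3e-7 mol s⁻¹

Photon energy at 413 nm: hc/λ = (6.626e-34)(2.998e8)/(413e-9) = 4.810e-19 J.
Energy delivered: (408 W m⁻²)(20.3e-4 m²)(4068 s) = 3369 J.
Photons incident: 3369 / 4.810e-19 = 7.004e21, i.e. 7.004e21/6.022e23 = 0.01163 mol.
Photons absorbed: 0.164 × 0.01163 = 0.001907 mol.
Product formed: 0.711 × 0.001907 = 0.001356 mol.
Rate: 0.001356 / 4068 s = 3.3e-7 mol s⁻¹.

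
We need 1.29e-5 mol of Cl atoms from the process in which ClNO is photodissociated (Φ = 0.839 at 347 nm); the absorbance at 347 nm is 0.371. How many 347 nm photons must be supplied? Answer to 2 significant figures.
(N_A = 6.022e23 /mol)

Photons that must be absorbed: 1.29e-5 / 0.839 = 1.538e-5 mol.
Fraction absorbed: 1 − 10^(−0.371) = 0.5744.
Incident photons needed: 1.538e-5 / 0.5744 = 2.678e-5 mol.
Photon count: 2.678e-5 × 6.022e23 = 1.6e19.

1.6e19 photons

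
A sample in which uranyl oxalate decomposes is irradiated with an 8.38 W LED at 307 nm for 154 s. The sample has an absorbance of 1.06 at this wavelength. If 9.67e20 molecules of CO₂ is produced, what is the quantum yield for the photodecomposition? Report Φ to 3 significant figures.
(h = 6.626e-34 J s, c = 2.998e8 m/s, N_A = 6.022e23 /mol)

Φ = 0.531

Product: 9.67e20 / 6.022e23 = 0.001606 mol.
Photon energy at 307 nm: hc/λ = (6.626e-34)(2.998e8)/(307e-9) = 6.471e-19 J.
Energy delivered: (8.38 W)(154 s) = 1291 J.
Photons incident: 1291 / 6.471e-19 = 1.995e21, i.e. 1.995e21/6.022e23 = 0.003313 mol.
Fraction absorbed: 1 − 10^(−1.06) = 0.9129.
Photons absorbed: 0.9129 × 0.003313 = 0.003024 mol.
Φ = 0.001606 mol / 0.003024 mol photons = 0.531.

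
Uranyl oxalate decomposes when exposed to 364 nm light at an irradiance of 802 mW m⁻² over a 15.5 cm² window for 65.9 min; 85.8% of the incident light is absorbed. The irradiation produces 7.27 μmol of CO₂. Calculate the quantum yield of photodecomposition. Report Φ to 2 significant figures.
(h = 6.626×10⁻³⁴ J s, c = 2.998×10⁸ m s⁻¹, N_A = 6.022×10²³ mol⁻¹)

Product: 7.27 μmol = 7.27×10⁻⁶ mol.
Photon energy at 364 nm: hc/λ = (6.626×10⁻³⁴)(2.998×10⁸)/(364×10⁻⁹) = 5.457×10⁻¹⁹ J.
Energy delivered: (802 mW m⁻²)(15.5×10⁻⁴ m²)(3954 s) = 4.915 J.
Photons incident: 4.915 / 5.457×10⁻¹⁹ = 9.007×10¹⁸, i.e. 9.007×10¹⁸/6.022×10²³ = 1.496×10⁻⁵ mol.
Photons absorbed: 0.858 × 1.496×10⁻⁵ = 1.284×10⁻⁵ mol.
Φ = 7.27×10⁻⁶ mol / 1.284×10⁻⁵ mol photons = 0.57.

Φ = 0.57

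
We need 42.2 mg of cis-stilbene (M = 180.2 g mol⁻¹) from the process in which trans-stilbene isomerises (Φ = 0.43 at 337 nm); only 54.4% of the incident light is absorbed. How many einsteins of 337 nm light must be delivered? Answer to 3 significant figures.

Product: 42.2 mg / 180.2 g mol⁻¹ = 2.342×10⁻⁴ mol.
Photons that must be absorbed: 2.342×10⁻⁴ / 0.43 = 5.447×10⁻⁴ mol.
Incident photons needed: 5.447×10⁻⁴ / 0.544 = 0.001001 mol.

0.00100 einstein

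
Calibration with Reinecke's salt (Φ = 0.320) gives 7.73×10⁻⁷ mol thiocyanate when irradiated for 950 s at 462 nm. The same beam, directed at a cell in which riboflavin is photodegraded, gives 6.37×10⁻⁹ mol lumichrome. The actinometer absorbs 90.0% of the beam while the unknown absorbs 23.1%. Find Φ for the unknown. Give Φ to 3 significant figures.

Photons absorbed by the actinometer: 7.73×10⁻⁷ / 0.320 = 2.416×10⁻⁶ mol.
Incident flux: 2.416×10⁻⁶ / 0.900 = 2.684×10⁻⁶ einstein.
Absorbed by unknown: 0.231 × 2.684×10⁻⁶ = 6.200×10⁻⁷ mol.
Φ(unknown) = 6.37×10⁻⁹ / 6.200×10⁻⁷ = 0.0103.

Φ = 0.0103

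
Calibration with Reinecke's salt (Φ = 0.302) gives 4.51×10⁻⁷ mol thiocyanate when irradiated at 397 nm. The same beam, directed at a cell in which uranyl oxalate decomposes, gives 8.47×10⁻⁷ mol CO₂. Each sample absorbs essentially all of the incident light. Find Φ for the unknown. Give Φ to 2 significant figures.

Photons absorbed by the actinometer: 4.51×10⁻⁷ / 0.302 = 1.493×10⁻⁶ mol.
Φ(unknown) = 8.47×10⁻⁷ / 1.493×10⁻⁶ = 0.57.

Φ = 0.57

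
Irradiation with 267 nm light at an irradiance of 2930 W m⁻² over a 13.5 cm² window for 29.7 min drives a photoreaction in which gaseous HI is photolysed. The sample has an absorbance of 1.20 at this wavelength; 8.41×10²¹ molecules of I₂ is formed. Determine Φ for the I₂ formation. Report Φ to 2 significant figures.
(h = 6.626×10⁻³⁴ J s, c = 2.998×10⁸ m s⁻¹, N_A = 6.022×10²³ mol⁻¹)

Product: 8.41×10²¹ / 6.022×10²³ = 0.01397 mol.
Photon energy at 267 nm: hc/λ = (6.626×10⁻³⁴)(2.998×10⁸)/(267×10⁻⁹) = 7.440×10⁻¹⁹ J.
Energy delivered: (2930 W m⁻²)(13.5×10⁻⁴ m²)(1782 s) = 7049 J.
Photons incident: 7049 / 7.440×10⁻¹⁹ = 9.474×10²¹, i.e. 9.474×10²¹/6.022×10²³ = 0.01573 mol.
Fraction absorbed: 1 − 10^(−1.20) = 0.9369.
Photons absorbed: 0.9369 × 0.01573 = 0.01474 mol.
Φ = 0.01397 mol / 0.01474 mol photons = 0.95.

Φ = 0.95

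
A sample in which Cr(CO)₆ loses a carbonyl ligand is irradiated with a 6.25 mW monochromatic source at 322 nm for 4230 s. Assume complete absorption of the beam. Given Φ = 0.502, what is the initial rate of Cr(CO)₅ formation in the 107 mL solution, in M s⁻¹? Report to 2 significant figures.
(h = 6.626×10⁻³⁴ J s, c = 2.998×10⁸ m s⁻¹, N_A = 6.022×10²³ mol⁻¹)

7.9×10⁻⁸ M s⁻¹

Photon energy at 322 nm: hc/λ = (6.626×10⁻³⁴)(2.998×10⁸)/(322×10⁻⁹) = 6.169×10⁻¹⁹ J.
Energy delivered: (6.25 mW)(4230 s) = 26.44 J.
Photons incident: 26.44 / 6.169×10⁻¹⁹ = 4.286×10¹⁹, i.e. 4.286×10¹⁹/6.022×10²³ = 7.117×10⁻⁵ mol.
Product formed: 0.502 × 7.117×10⁻⁵ = 3.573×10⁻⁵ mol.
Rate: 3.573×10⁻⁵ mol / (4230 s × 0.107 L) = 7.9×10⁻⁸ M s⁻¹.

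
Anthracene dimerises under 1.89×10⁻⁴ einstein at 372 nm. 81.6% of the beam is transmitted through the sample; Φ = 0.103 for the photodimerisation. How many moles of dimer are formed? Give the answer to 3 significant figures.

Fraction absorbed: 1 − 81.6/100 = 0.1840.
Photons absorbed: 0.1840 × 1.89×10⁻⁴ = 3.478×10⁻⁵ mol.
Product: Φ × n_abs = 0.103 × 3.478×10⁻⁵ = 3.582×10⁻⁶ mol.

3.58×10⁻⁶ mol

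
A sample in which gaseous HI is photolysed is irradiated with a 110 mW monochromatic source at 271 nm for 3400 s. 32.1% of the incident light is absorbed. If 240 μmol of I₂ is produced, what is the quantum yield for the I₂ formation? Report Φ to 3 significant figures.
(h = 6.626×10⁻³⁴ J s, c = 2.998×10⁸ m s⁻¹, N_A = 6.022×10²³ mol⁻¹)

Φ = 0.882

Product: 240 μmol = 2.40×10⁻⁴ mol.
Photon energy at 271 nm: hc/λ = (6.626×10⁻³⁴)(2.998×10⁸)/(271×10⁻⁹) = 7.330×10⁻¹⁹ J.
Energy delivered: (110 mW)(3400 s) = 374.0 J.
Photons incident: 374.0 / 7.330×10⁻¹⁹ = 5.102×10²⁰, i.e. 5.102×10²⁰/6.022×10²³ = 8.472×10⁻⁴ mol.
Photons absorbed: 0.321 × 8.472×10⁻⁴ = 2.720×10⁻⁴ mol.
Φ = 2.40×10⁻⁴ mol / 2.720×10⁻⁴ mol photons = 0.882.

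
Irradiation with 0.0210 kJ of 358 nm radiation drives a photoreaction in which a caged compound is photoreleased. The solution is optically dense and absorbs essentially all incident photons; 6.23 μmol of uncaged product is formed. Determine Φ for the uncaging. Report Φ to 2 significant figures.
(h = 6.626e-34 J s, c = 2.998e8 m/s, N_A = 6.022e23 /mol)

Product: 6.23 μmol = 6.23e-6 mol.
Photon energy at 358 nm: hc/λ = (6.626e-34)(2.998e8)/(358e-9) = 5.549e-19 J.
Incident energy: 0.0210 kJ = 21.0 J.
Photons incident: 21.0 / 5.549e-19 = 3.784e19, i.e. 3.784e19/6.022e23 = 6.284e-5 mol.
Φ = 6.23e-6 mol / 6.284e-5 mol photons = 0.099.

Φ = 0.099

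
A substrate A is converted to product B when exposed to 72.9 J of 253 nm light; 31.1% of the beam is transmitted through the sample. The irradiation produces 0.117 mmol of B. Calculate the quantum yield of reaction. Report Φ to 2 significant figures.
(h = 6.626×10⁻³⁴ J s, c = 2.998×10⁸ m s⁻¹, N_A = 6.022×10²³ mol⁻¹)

Φ = 1.1

Product: 0.117 mmol = 1.17×10⁻⁴ mol.
Photon energy at 253 nm: hc/λ = (6.626×10⁻³⁴)(2.998×10⁸)/(253×10⁻⁹) = 7.852×10⁻¹⁹ J.
Photons incident: 72.9 / 7.852×10⁻¹⁹ = 9.284×10¹⁹, i.e. 9.284×10¹⁹/6.022×10²³ = 1.542×10⁻⁴ mol.
Fraction absorbed: 1 − 31.1/100 = 0.6890.
Photons absorbed: 0.6890 × 1.542×10⁻⁴ = 1.062×10⁻⁴ mol.
Φ = 1.17×10⁻⁴ mol / 1.062×10⁻⁴ mol photons = 1.1.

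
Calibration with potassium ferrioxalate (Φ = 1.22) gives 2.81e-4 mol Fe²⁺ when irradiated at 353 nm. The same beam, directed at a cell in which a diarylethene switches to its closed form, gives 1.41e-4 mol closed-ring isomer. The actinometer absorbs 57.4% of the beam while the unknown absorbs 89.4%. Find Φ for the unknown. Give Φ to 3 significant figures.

Φ = 0.393

Photons absorbed by the actinometer: 2.81e-4 / 1.22 = 2.303e-4 mol.
Incident flux: 2.303e-4 / 0.574 = 4.012e-4 einstein.
Absorbed by unknown: 0.894 × 4.012e-4 = 3.587e-4 mol.
Φ(unknown) = 1.41e-4 / 3.587e-4 = 0.393.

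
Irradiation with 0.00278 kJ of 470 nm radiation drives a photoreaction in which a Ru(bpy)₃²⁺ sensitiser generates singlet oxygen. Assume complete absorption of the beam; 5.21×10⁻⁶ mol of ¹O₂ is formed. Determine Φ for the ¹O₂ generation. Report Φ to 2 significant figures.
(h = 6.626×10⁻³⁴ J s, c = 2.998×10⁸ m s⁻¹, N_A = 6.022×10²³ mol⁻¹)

Photon energy at 470 nm: hc/λ = (6.626×10⁻³⁴)(2.998×10⁸)/(470×10⁻⁹) = 4.227×10⁻¹⁹ J.
Incident energy: 0.00278 kJ = 2.78 J.
Photons incident: 2.78 / 4.227×10⁻¹⁹ = 6.577×10¹⁸, i.e. 6.577×10¹⁸/6.022×10²³ = 1.092×10⁻⁵ mol.
Φ = 5.21×10⁻⁶ mol / 1.092×10⁻⁵ mol photons = 0.48.

Φ = 0.48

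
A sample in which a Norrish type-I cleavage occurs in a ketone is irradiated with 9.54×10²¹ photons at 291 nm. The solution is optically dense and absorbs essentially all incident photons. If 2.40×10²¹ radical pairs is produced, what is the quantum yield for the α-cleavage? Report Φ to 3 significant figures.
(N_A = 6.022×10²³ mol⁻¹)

Product: 2.40×10²¹ / 6.022×10²³ = 0.003985 mol.
Moles of photons: 9.54×10²¹ / 6.022×10²³ = 0.01584 mol.
Φ = 0.003985 mol / 0.01584 mol photons = 0.252.

Φ = 0.252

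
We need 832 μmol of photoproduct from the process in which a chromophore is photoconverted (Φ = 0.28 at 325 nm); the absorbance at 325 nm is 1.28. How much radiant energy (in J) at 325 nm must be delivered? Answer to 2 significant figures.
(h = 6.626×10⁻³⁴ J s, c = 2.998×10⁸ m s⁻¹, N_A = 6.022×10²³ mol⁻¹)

1200 J

Product: 832 μmol = 8.32×10⁻⁴ mol.
Photons that must be absorbed: 8.32×10⁻⁴ / 0.28 = 0.002971 mol.
Fraction absorbed: 1 − 10^(−1.28) = 0.9475.
Incident photons needed: 0.002971 / 0.9475 = 0.003136 mol.
Photon energy: hc/λ = 6.112×10⁻¹⁹ J; per mole, 3.681×10⁵ J mol⁻¹.
Energy required: 0.003136 × 3.681×10⁵ = 1200 J.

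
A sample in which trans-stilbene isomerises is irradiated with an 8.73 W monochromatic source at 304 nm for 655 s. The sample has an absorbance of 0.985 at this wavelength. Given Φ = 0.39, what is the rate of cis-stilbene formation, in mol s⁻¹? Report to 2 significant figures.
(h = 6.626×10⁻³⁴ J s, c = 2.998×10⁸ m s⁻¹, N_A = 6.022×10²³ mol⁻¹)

7.8×10⁻⁶ mol s⁻¹

Photon energy at 304 nm: hc/λ = (6.626×10⁻³⁴)(2.998×10⁸)/(304×10⁻⁹) = 6.534×10⁻¹⁹ J.
Energy delivered: (8.73 W)(655 s) = 5718 J.
Photons incident: 5718 / 6.534×10⁻¹⁹ = 8.751×10²¹, i.e. 8.751×10²¹/6.022×10²³ = 0.01453 mol.
Fraction absorbed: 1 − 10^(−0.985) = 0.8965.
Photons absorbed: 0.8965 × 0.01453 = 0.01303 mol.
Product formed: 0.39 × 0.01303 = 0.005082 mol.
Rate: 0.005082 / 655 s = 7.8×10⁻⁶ mol s⁻¹.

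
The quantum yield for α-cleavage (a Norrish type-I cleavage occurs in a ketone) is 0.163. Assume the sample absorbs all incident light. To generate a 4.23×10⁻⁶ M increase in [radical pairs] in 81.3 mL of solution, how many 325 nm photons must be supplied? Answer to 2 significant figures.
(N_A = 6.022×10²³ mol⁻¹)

Product: (4.23×10⁻⁶ M)(0.0813 L) = 3.439×10⁻⁷ mol.
Photons that must be absorbed: 3.439×10⁻⁷ / 0.163 = 2.110×10⁻⁶ mol.
Photon count: 2.110×10⁻⁶ × 6.022×10²³ = 1.3×10¹⁸.

1.3×10¹⁸ photons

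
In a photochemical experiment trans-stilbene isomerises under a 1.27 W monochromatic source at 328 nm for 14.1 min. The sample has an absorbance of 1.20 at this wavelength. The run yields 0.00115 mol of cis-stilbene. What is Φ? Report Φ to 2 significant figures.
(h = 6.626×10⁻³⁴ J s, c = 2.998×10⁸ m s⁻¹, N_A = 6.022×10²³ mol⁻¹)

Φ = 0.42

Photon energy at 328 nm: hc/λ = (6.626×10⁻³⁴)(2.998×10⁸)/(328×10⁻⁹) = 6.056×10⁻¹⁹ J.
Energy delivered: (1.27 W)(846 s) = 1074 J.
Photons incident: 1074 / 6.056×10⁻¹⁹ = 1.773×10²¹, i.e. 1.773×10²¹/6.022×10²³ = 0.002944 mol.
Fraction absorbed: 1 − 10^(−1.20) = 0.9369.
Photons absorbed: 0.9369 × 0.002944 = 0.002758 mol.
Φ = 0.00115 mol / 0.002758 mol photons = 0.42.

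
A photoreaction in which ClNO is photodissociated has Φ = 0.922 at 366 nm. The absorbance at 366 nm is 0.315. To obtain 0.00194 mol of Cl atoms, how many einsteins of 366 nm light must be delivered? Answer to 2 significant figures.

0.0041 einstein

Photons that must be absorbed: 0.00194 / 0.922 = 0.002104 mol.
Fraction absorbed: 1 − 10^(−0.315) = 0.5158.
Incident photons needed: 0.002104 / 0.5158 = 0.004079 mol.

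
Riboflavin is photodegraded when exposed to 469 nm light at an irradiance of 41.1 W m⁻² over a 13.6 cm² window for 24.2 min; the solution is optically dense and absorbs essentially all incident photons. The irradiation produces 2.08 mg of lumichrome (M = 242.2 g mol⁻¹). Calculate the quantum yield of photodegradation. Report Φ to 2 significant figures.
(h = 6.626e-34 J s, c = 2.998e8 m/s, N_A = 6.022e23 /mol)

Product: 2.08 mg / 242.2 g mol⁻¹ = 8.588e-6 mol.
Photon energy at 469 nm: hc/λ = (6.626e-34)(2.998e8)/(469e-9) = 4.236e-19 J.
Energy delivered: (41.1 W m⁻²)(13.6e-4 m²)(1452 s) = 81.16 J.
Photons incident: 81.16 / 4.236e-19 = 1.916e20, i.e. 1.916e20/6.022e23 = 3.182e-4 mol.
Φ = 8.588e-6 mol / 3.182e-4 mol photons = 0.027.

Φ = 0.027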